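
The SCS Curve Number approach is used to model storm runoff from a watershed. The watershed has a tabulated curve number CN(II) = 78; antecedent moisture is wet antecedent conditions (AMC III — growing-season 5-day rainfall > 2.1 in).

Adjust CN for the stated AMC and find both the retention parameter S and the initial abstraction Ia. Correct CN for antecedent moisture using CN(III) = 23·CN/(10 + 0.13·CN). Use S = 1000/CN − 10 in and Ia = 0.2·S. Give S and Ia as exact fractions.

CN(III) from CN(II)=78: (23·78)/(10 + 0.13·78) = 89700/1007 ≈ 89.076
Retention S: 1000/CN − 10 with CN=89.076 → S = 1100/897 ≈ 1.226 in
Initial abstraction Ia = S/5 = (1100/897)/5 = 220/897 ≈ 0.245 in

S = 1100/897 in ≈ 1.226 in; Ia = 220/897 in ≈ 0.245 in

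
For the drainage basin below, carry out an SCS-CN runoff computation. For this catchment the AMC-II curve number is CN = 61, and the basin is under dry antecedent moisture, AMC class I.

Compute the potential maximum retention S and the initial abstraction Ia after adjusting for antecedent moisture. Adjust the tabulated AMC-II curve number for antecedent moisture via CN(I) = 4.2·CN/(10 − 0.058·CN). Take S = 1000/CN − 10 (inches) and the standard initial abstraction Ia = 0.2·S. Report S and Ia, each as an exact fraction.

S = 6500/427 in ≈ 15.222 in; Ia = 1300/427 in ≈ 3.044 in

CN(I) from CN(II)=61: (4.2·61)/(10 − 0.058·61) = 42700/1077 ≈ 39.647
S = 1000/(42700/1077) − 10 = 6500/427 in ≈ 15.222 in
Ia = 0.2S: 0.2·15.222 = 3.044 in (exactly 1300/427)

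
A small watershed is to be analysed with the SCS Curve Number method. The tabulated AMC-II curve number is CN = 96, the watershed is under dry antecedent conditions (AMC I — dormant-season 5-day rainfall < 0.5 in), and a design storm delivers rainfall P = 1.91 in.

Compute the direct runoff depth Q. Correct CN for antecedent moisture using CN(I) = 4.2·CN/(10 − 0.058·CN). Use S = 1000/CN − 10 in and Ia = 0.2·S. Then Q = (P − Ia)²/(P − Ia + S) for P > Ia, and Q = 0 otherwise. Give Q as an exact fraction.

Q = 116273089/107307900 in ≈ 1.084 in

Adjust CN=96 to AMC I: 4.2·96/(10 − 0.058·96) → (2016/5) ÷ (554/125) = 25200/277 ≈ 90.975
Retention S: 1000/CN − 10 with CN=90.975 → S = 125/126 ≈ 0.992 in
Ia = 0.2S: 0.2·0.992 = 0.198 in (exactly 25/126)
Since P=1.910 > Ia=0.198: effective rainfall P−Ia = 10783/6300 in
Q = (10783/6300)²/((10783/6300) + 125/126) = (116273089/39690000)/(17033/6300) = 116273089/107307900 in ≈ 1.084 in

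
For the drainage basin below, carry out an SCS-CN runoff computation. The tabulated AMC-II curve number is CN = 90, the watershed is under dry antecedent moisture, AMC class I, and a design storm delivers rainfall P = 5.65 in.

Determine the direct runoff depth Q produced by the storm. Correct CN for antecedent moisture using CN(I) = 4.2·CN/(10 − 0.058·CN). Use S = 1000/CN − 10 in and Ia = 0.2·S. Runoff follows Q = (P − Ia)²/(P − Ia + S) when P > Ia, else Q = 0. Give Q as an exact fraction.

CN(I) from CN(II)=90: (4.2·90)/(10 − 0.058·90) = 18900/239 ≈ 79.079
S = 1000/(18900/239) − 10 = 500/189 in ≈ 2.646 in
Ia = 0.2S: 0.2·2.646 = 0.529 in (exactly 100/189)
Since P=5.650 > Ia=0.529: effective rainfall P−Ia = 19357/3780 in
Q: (19357/3780)² ÷ (29357/3780) = 374693449/110969460 in (≈ 3.377 in)

Q = 374693449/110969460 in ≈ 3.377 in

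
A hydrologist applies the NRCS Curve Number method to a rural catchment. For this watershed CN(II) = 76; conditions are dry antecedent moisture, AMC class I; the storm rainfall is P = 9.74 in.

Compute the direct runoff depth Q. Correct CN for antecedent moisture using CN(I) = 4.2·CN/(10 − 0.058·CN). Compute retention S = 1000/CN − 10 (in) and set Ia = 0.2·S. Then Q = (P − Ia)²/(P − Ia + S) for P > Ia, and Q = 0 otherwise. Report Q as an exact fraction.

Adjust CN=76 to AMC I: 4.2·76/(10 − 0.058·76) → (1596/5) ÷ (699/125) = 13300/233 ≈ 57.082
Retention S: 1000/CN − 10 with CN=57.082 → S = 1000/133 ≈ 7.519 in
Ia = 0.2·(1000/133) = 200/133 in ≈ 1.504 in
P − Ia = 9.740 − 1.504 = 54771/6650 ≈ 8.236 in (> 0, runoff occurs)
Q: (54771/6650)² ÷ (104771/6650) = 2999862441/696727150 in (≈ 4.306 in)

Q = 2999862441/696727150 in ≈ 4.306 in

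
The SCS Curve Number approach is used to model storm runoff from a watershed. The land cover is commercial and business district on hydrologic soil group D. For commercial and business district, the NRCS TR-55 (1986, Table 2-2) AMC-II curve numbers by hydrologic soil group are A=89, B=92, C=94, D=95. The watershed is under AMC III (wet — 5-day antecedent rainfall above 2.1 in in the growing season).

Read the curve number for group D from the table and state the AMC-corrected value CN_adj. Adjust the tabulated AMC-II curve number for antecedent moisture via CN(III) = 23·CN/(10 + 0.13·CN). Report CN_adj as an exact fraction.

CN_adj = 43700/447 ≈ 97.763

NRCS table: commercial and business district, soil group D → CN(II) = 95
Adjust CN=95 to AMC III: 23·95/(10 + 0.13·95) → 2185 ÷ (447/20) = 43700/447 ≈ 97.763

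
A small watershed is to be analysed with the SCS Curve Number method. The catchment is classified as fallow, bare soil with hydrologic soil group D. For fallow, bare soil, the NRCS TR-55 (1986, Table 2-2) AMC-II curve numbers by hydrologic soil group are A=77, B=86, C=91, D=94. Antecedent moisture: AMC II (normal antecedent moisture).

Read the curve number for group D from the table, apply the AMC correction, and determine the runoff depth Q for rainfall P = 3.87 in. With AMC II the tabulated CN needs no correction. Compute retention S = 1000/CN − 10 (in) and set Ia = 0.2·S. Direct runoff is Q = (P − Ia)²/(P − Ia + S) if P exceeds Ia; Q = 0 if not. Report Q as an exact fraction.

Q = 103124307/32256100 in ≈ 3.197 in

NRCS table: fallow, bare soil, soil group D → CN(II) = 94
CN(II) = 94; AMC II needs no correction.
Retention S: 1000/CN − 10 with CN=94.000 → S = 30/47 ≈ 0.638 in
Initial abstraction Ia = S/5 = (30/47)/5 = 6/47 ≈ 0.128 in
Excess rainfall: 3.870 − 0.128 = 3.742 in; P > Ia so Q > 0
Q: (17589/4700)² ÷ (20589/4700) = 103124307/32256100 in (≈ 3.197 in)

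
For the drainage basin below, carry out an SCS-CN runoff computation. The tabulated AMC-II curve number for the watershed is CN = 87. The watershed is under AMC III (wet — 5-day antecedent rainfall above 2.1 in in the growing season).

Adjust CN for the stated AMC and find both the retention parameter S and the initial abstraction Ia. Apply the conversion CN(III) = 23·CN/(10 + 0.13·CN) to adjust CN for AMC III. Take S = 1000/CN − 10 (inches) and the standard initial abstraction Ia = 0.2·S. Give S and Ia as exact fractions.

S = 1300/2001 in ≈ 0.650 in; Ia = 260/2001 in ≈ 0.130 in

Adjust CN=87 to AMC III: 23·87/(10 + 0.13·87) → 2001 ÷ (2131/100) = 200100/2131 ≈ 93.900
Max retention: S = 1000/(200100/2131) − 10 = 1300/2001 in (≈ 0.650 in)
Ia = 0.2S: 0.2·0.650 = 0.130 in (exactly 260/2001)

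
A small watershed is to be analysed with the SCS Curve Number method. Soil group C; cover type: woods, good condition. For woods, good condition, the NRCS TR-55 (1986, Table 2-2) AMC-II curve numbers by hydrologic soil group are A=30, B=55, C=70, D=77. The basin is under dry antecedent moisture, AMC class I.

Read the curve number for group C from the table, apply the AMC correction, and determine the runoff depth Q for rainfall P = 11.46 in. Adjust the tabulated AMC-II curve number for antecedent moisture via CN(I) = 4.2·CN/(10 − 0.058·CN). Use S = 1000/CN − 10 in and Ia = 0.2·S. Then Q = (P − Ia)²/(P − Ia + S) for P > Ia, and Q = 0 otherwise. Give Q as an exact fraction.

Q = 532547929/117788650 in ≈ 4.521 in

NRCS table: woods, good condition, soil group C → CN(II) = 70
CN(I) from CN(II)=70: (4.2·70)/(10 − 0.058·70) = 4900/99 ≈ 49.495
Retention S: 1000/CN − 10 with CN=49.495 → S = 500/49 ≈ 10.204 in
Ia = 0.2·(500/49) = 100/49 in ≈ 2.041 in
Since P=11.460 > Ia=2.041: effective rainfall P−Ia = 23077/2450 in
Q: (23077/2450)² ÷ (48077/2450) = 532547929/117788650 in (≈ 4.521 in)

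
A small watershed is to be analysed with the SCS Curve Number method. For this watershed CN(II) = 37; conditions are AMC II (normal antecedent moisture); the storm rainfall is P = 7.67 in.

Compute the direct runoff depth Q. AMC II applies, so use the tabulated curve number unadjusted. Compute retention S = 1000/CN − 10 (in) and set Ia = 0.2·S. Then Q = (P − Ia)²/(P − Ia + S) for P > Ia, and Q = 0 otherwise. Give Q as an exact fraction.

Average conditions: CN = 37 (no AMC adjustment).
Retention S: 1000/CN − 10 with CN=37.000 → S = 630/37 ≈ 17.027 in
Ia = 0.2·(630/37) = 126/37 in ≈ 3.405 in
P − Ia = 7.670 − 3.405 = 15779/3700 ≈ 4.265 in (> 0, runoff occurs)
Runoff Q = (P−Ia)²/(P−Ia+S) = (4.265)²/(4.265+17.027) = 248976841/291482300 ≈ 0.854 in

Q = 248976841/291482300 in ≈ 0.854 in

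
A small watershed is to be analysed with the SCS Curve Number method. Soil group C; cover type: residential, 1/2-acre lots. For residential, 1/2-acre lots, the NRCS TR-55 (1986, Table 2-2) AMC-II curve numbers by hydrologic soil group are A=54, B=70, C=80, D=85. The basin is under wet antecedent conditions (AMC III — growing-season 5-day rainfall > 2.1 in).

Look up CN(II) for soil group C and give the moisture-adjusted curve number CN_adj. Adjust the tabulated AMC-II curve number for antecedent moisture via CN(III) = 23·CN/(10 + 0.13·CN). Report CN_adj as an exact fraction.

NRCS table: residential, 1/2-acre lots, soil group C → CN(II) = 80
Adjust CN=80 to AMC III: 23·80/(10 + 0.13·80) → 1840 ÷ (102/5) = 4600/51 ≈ 90.196

CN_adj = 4600/51 ≈ 90.196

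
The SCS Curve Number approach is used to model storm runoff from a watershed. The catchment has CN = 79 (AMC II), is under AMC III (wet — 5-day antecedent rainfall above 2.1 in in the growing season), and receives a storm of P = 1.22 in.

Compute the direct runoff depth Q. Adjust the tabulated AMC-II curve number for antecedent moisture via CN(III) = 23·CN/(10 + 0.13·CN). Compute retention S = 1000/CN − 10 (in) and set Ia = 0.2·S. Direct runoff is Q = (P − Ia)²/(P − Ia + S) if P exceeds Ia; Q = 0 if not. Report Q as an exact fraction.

CN(III) from CN(II)=79: (23·79)/(10 + 0.13·79) = 181700/2027 ≈ 89.640
Retention S: 1000/CN − 10 with CN=89.640 → S = 2100/1817 ≈ 1.156 in
Initial abstraction Ia = S/5 = (2100/1817)/5 = 420/1817 ≈ 0.231 in
P − Ia = 1.220 − 0.231 = 89837/90850 ≈ 0.989 in (> 0, runoff occurs)
Q = (89837/90850)²/((89837/90850) + 2100/1817) = (8070686569/8253722500)/(194837/90850) = 8070686569/17700941450 in ≈ 0.456 in

Q = 8070686569/17700941450 in ≈ 0.456 in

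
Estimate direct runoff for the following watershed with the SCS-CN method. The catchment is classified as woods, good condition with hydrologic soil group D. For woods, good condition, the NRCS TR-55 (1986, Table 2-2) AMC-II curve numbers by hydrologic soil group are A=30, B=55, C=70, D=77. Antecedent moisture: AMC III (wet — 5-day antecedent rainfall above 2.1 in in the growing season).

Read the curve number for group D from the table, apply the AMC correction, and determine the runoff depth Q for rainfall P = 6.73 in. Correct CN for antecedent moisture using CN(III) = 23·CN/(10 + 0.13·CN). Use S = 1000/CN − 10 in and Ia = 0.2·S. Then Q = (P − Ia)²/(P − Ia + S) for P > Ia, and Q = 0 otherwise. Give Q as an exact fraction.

NRCS table: woods, good condition, soil group D → CN(II) = 77
Adjust CN=77 to AMC III: 23·77/(10 + 0.13·77) → 1771 ÷ (2001/100) = 7700/87 ≈ 88.506
Retention S: 1000/CN − 10 with CN=88.506 → S = 100/77 ≈ 1.299 in
Ia = 0.2S: 0.2·1.299 = 0.260 in (exactly 20/77)
Excess rainfall: 6.730 − 0.260 = 6.470 in; P > Ia so Q > 0
Runoff Q = (P−Ia)²/(P−Ia+S) = (6.470)²/(6.470+1.299) = 2482132041/460621700 ≈ 5.389 in

Q = 2482132041/460621700 in ≈ 5.389 in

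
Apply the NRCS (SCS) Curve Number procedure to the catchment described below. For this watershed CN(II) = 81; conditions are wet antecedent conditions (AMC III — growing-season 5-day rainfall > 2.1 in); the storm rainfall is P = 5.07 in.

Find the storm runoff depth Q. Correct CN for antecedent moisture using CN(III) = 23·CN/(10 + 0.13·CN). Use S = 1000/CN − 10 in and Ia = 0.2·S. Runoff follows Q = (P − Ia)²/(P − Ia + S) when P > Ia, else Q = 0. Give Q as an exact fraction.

Q = 821816584681/204285588300 in ≈ 4.023 in

CN(III) from CN(II)=81: (23·81)/(10 + 0.13·81) = 186300/2053 ≈ 90.745
S = 1000/(186300/2053) − 10 = 1900/1863 in ≈ 1.020 in
Ia = 0.2·(1900/1863) = 380/1863 in ≈ 0.204 in
Excess rainfall: 5.070 − 0.204 = 4.866 in; P > Ia so Q > 0
Runoff Q = (P−Ia)²/(P−Ia+S) = (4.866)²/(4.866+1.020) = 821816584681/204285588300 ≈ 4.023 in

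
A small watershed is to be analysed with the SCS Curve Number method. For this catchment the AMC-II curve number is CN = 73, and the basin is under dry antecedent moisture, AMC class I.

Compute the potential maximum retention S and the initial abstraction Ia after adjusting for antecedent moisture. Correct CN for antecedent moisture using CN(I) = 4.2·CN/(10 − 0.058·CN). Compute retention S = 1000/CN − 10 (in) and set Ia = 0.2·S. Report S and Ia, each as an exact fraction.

Adjust CN=73 to AMC I: 4.2·73/(10 − 0.058·73) → (1533/5) ÷ (2883/500) = 51100/961 ≈ 53.174
Retention S: 1000/CN − 10 with CN=53.174 → S = 4500/511 ≈ 8.806 in
Initial abstraction Ia = S/5 = (4500/511)/5 = 900/511 ≈ 1.761 in

S = 4500/511 in ≈ 8.806 in; Ia = 900/511 in ≈ 1.761 in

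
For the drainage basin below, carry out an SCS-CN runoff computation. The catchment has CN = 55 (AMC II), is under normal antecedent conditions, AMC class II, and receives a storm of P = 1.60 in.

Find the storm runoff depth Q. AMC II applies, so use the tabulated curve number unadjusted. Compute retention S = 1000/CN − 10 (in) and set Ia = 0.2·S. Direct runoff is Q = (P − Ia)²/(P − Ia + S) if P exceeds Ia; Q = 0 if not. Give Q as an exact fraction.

Average conditions: CN = 55 (no AMC adjustment).
Max retention: S = 1000/55 − 10 = 90/11 in (≈ 8.182 in)
Initial abstraction Ia = S/5 = (90/11)/5 = 18/11 ≈ 1.636 in
P = 1.600 ≤ Ia = 1.636 in: entire storm abstracted, Q = 0.

Q = 0 in ≈ 0.000 in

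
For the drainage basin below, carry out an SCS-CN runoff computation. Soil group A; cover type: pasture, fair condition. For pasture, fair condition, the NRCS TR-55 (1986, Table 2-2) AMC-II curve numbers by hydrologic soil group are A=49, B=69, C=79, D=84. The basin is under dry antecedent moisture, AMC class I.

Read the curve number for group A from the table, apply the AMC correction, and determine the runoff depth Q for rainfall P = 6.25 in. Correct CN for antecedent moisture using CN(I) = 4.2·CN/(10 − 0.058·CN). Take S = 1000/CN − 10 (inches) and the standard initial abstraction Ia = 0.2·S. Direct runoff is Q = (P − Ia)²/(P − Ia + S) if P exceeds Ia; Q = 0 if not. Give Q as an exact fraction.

NRCS table: pasture, fair condition, soil group A → CN(II) = 49
Adjust CN=49 to AMC I: 4.2·49/(10 − 0.058·49) → (1029/5) ÷ (3579/500) = 34300/1193 ≈ 28.751
Retention S: 1000/CN − 10 with CN=28.751 → S = 8500/343 ≈ 24.781 in
Ia = 0.2S: 0.2·24.781 = 4.956 in (exactly 1700/343)
P − Ia = 6.250 − 4.956 = 1775/1372 ≈ 1.294 in (> 0, runoff occurs)
Q = (1775/1372)²/((1775/1372) + 8500/343) = (3150625/1882384)/(35775/1372) = 126025/1963332 in ≈ 0.064 in

Q = 126025/1963332 in ≈ 0.064 in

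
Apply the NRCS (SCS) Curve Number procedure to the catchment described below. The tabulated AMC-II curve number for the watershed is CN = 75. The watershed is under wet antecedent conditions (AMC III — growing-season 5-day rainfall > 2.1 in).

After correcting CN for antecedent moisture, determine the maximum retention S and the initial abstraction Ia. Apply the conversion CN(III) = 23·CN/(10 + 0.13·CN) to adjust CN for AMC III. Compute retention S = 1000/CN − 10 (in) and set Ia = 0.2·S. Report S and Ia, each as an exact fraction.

Wet (AMC III): CN(III) = 23·75/(10 + 0.13·75) = 1725/(79/4) = 6900/79 ≈ 87.342
Retention S: 1000/CN − 10 with CN=87.342 → S = 100/69 ≈ 1.449 in
Initial abstraction Ia = S/5 = (100/69)/5 = 20/69 ≈ 0.290 in

S = 100/69 in ≈ 1.449 in; Ia = 20/69 in ≈ 0.290 in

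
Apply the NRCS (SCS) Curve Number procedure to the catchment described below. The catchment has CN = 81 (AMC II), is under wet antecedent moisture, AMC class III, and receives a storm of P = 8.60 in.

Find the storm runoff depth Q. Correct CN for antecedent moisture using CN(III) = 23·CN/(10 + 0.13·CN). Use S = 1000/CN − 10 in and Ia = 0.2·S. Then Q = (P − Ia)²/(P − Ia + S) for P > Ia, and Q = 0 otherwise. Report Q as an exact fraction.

Q = 6116647681/817009335 in ≈ 7.487 in

Adjust CN=81 to AMC III: 23·81/(10 + 0.13·81) → 1863 ÷ (2053/100) = 186300/2053 ≈ 90.745
S = 1000/(186300/2053) − 10 = 1900/1863 in ≈ 1.020 in
Ia = 0.2S: 0.2·1.020 = 0.204 in (exactly 380/1863)
Excess rainfall: 8.600 − 0.204 = 8.396 in; P > Ia so Q > 0
Runoff Q = (P−Ia)²/(P−Ia+S) = (8.396)²/(8.396+1.020) = 6116647681/817009335 ≈ 7.487 in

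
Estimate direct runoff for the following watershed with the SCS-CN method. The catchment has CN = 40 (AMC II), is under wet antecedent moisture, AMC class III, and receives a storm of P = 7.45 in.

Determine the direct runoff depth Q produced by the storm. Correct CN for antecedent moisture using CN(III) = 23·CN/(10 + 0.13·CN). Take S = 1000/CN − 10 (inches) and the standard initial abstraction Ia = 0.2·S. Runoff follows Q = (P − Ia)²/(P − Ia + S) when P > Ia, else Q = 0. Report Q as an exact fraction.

Q = 7991929/2680420 in ≈ 2.982 in

Adjust CN=40 to AMC III: 23·40/(10 + 0.13·40) → 920 ÷ (76/5) = 1150/19 ≈ 60.526
S = 1000/(1150/19) − 10 = 150/23 in ≈ 6.522 in
Ia = 0.2·(150/23) = 30/23 in ≈ 1.304 in
P − Ia = 7.450 − 1.304 = 2827/460 ≈ 6.146 in (> 0, runoff occurs)
Runoff Q = (P−Ia)²/(P−Ia+S) = (6.146)²/(6.146+6.522) = 7991929/2680420 ≈ 2.982 in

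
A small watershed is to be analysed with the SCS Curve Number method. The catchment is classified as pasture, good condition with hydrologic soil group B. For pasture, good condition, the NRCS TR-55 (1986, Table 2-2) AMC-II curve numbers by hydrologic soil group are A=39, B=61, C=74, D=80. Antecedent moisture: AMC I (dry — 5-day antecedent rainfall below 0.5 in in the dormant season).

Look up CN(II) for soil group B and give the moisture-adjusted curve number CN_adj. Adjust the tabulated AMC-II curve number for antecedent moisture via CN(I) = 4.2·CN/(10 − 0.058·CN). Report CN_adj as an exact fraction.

NRCS table: pasture, good condition, soil group B → CN(II) = 61
Dry (AMC I): CN(I) = 4.2·61/(10 − 0.058·61) = (1281/5)/(3231/500) = 42700/1077 ≈ 39.647

CN_adj = 42700/1077 ≈ 39.647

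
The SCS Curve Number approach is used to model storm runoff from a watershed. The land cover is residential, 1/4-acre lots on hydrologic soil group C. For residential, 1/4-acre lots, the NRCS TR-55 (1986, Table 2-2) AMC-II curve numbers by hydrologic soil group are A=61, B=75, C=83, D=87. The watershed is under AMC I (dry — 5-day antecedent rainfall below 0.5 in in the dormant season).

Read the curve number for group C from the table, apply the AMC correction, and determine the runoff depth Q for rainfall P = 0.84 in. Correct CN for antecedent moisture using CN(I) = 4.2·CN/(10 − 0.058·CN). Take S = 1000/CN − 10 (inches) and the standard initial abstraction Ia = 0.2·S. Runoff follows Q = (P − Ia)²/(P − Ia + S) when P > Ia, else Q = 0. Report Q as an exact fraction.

Q = 0 in ≈ 0.000 in

NRCS table: residential, 1/4-acre lots, soil group C → CN(II) = 83
CN(I) from CN(II)=83: (4.2·83)/(10 − 0.058·83) = 174300/2593 ≈ 67.219
Retention S: 1000/CN − 10 with CN=67.219 → S = 8500/1743 ≈ 4.877 in
Ia = 0.2S: 0.2·4.877 = 0.975 in (exactly 1700/1743)
P = 0.840 ≤ Ia = 0.975 in: entire storm abstracted, Q = 0.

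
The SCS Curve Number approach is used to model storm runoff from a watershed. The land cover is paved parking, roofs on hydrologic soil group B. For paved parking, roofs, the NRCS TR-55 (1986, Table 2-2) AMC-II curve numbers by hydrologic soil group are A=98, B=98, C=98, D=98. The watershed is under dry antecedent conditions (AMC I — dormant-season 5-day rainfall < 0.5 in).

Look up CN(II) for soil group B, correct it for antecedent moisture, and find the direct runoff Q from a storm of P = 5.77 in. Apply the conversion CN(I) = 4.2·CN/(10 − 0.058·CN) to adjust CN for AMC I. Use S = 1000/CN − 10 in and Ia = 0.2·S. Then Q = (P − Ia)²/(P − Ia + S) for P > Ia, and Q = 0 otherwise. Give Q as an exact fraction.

NRCS table: paved parking, roofs, soil group B → CN(II) = 98
Adjust CN=98 to AMC I: 4.2·98/(10 − 0.058·98) → (2058/5) ÷ (1079/250) = 102900/1079 ≈ 95.366
S = 1000/(102900/1079) − 10 = 500/1029 in ≈ 0.486 in
Initial abstraction Ia = S/5 = (500/1029)/5 = 100/1029 ≈ 0.097 in
Excess rainfall: 5.770 − 0.097 = 5.673 in; P > Ia so Q > 0
Runoff Q = (P−Ia)²/(P−Ia+S) = (5.673)²/(5.673+0.486) = 340744215289/65211125700 ≈ 5.225 in

Q = 340744215289/65211125700 in ≈ 5.225 in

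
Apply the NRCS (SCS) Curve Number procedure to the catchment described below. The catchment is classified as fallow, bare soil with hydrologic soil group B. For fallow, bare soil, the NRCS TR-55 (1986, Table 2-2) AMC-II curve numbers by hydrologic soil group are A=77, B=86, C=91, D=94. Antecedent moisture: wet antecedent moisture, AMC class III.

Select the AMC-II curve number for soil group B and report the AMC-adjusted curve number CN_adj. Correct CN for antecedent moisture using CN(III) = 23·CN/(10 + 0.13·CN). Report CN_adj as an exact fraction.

CN_adj = 98900/1059 ≈ 93.390

NRCS table: fallow, bare soil, soil group B → CN(II) = 86
Wet (AMC III): CN(III) = 23·86/(10 + 0.13·86) = 1978/(1059/50) = 98900/1059 ≈ 93.390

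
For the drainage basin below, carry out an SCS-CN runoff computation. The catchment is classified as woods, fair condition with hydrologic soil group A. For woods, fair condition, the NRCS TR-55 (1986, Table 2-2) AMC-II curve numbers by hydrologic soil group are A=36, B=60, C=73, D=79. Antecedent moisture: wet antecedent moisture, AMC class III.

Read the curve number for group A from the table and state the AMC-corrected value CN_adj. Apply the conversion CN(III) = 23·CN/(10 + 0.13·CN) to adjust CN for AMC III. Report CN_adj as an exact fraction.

CN_adj = 20700/367 ≈ 56.403

NRCS table: woods, fair condition, soil group A → CN(II) = 36
Adjust CN=36 to AMC III: 23·36/(10 + 0.13·36) → 828 ÷ (367/25) = 20700/367 ≈ 56.403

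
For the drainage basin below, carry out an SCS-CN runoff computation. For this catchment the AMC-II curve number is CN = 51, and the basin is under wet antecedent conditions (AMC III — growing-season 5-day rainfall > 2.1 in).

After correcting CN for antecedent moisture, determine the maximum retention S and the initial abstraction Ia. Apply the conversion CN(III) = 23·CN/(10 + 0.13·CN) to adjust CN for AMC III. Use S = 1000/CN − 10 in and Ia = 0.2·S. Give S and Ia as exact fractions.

Adjust CN=51 to AMC III: 23·51/(10 + 0.13·51) → 1173 ÷ (1663/100) = 117300/1663 ≈ 70.535
Retention S: 1000/CN − 10 with CN=70.535 → S = 4900/1173 ≈ 4.177 in
Ia = 0.2·(4900/1173) = 980/1173 in ≈ 0.835 in

S = 4900/1173 in ≈ 4.177 in; Ia = 980/1173 in ≈ 0.835 in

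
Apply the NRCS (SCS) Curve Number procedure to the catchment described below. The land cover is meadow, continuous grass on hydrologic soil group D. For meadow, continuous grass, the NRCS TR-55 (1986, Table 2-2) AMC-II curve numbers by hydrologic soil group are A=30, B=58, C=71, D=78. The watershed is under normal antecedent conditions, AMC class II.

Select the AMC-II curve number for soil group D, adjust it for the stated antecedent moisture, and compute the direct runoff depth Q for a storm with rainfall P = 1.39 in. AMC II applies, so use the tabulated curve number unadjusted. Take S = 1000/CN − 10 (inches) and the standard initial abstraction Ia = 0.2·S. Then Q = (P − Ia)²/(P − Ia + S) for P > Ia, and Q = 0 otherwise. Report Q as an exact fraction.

Q = 10374841/55461900 in ≈ 0.187 in

NRCS table: meadow, continuous grass, soil group D → CN(II) = 78
Average conditions: CN = 78 (no AMC adjustment).
Max retention: S = 1000/78 − 10 = 110/39 in (≈ 2.821 in)
Initial abstraction Ia = S/5 = (110/39)/5 = 22/39 ≈ 0.564 in
P − Ia = 1.390 − 0.564 = 3221/3900 ≈ 0.826 in (> 0, runoff occurs)
Q: (3221/3900)² ÷ (14221/3900) = 10374841/55461900 in (≈ 0.187 in)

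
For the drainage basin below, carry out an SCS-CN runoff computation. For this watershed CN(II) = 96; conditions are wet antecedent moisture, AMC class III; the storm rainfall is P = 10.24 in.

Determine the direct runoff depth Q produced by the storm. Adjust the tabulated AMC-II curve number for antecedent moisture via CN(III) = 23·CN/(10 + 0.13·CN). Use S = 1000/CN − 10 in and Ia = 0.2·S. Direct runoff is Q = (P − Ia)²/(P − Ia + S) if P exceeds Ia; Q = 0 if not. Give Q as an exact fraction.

Q = 1239251209/123606600 in ≈ 10.026 in

Adjust CN=96 to AMC III: 23·96/(10 + 0.13·96) → 2208 ÷ (562/25) = 27600/281 ≈ 98.221
S = 1000/(27600/281) − 10 = 25/138 in ≈ 0.181 in
Initial abstraction Ia = S/5 = (25/138)/5 = 5/138 ≈ 0.036 in
P − Ia = 10.240 − 0.036 = 35203/3450 ≈ 10.204 in (> 0, runoff occurs)
Q: (35203/3450)² ÷ (17914/1725) = 1239251209/123606600 in (≈ 10.026 in)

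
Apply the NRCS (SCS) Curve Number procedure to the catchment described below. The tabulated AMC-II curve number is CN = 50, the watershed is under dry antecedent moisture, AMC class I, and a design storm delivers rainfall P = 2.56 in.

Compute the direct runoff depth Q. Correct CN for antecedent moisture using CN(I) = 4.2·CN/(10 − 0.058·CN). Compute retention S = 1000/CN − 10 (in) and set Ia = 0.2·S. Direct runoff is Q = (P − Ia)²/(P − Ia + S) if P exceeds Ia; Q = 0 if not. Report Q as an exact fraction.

Q = 0 in ≈ 0.000 in

Dry (AMC I): CN(I) = 4.2·50/(10 − 0.058·50) = 210/(71/10) = 2100/71 ≈ 29.577
Retention S: 1000/CN − 10 with CN=29.577 → S = 500/21 ≈ 23.810 in
Initial abstraction Ia = S/5 = (500/21)/5 = 100/21 ≈ 4.762 in
P = 2.560 ≤ Ia = 4.762 in: entire storm abstracted, Q = 0.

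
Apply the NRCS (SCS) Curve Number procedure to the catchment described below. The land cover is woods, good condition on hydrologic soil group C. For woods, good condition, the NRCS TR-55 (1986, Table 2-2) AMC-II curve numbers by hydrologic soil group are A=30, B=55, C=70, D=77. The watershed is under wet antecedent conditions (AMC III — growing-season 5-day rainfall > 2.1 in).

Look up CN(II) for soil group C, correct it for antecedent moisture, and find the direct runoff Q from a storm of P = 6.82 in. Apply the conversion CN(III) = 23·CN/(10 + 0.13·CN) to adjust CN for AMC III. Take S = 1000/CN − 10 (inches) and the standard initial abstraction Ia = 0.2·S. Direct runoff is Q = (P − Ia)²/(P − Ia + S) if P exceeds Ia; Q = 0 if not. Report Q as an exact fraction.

NRCS table: woods, good condition, soil group C → CN(II) = 70
Adjust CN=70 to AMC III: 23·70/(10 + 0.13·70) → 1610 ÷ (191/10) = 16100/191 ≈ 84.293
Max retention: S = 1000/(16100/191) − 10 = 300/161 in (≈ 1.863 in)
Initial abstraction Ia = S/5 = (300/161)/5 = 60/161 ≈ 0.373 in
P − Ia = 6.820 − 0.373 = 51901/8050 ≈ 6.447 in (> 0, runoff occurs)
Runoff Q = (P−Ia)²/(P−Ia+S) = (6.447)²/(6.447+1.863) = 2693713801/538553050 ≈ 5.002 in

Q = 2693713801/538553050 in ≈ 5.002 in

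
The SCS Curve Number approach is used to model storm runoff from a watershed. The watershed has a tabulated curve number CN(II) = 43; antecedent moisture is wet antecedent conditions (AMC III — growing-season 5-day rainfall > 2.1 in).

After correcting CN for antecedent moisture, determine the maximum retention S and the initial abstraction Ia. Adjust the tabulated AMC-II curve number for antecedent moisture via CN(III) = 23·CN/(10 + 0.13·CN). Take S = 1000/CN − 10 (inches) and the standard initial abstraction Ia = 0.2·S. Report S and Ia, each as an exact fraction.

Wet (AMC III): CN(III) = 23·43/(10 + 0.13·43) = 989/(1559/100) = 98900/1559 ≈ 63.438
S = 1000/(98900/1559) − 10 = 5700/989 in ≈ 5.763 in
Ia = 0.2·(5700/989) = 1140/989 in ≈ 1.153 in

S = 5700/989 in ≈ 5.763 in; Ia = 1140/989 in ≈ 1.153 in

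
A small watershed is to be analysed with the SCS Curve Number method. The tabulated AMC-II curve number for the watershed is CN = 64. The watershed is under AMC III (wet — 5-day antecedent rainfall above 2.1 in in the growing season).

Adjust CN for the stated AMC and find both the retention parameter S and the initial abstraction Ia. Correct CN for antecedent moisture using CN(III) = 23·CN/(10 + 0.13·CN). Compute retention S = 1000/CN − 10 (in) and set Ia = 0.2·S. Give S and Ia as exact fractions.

Wet (AMC III): CN(III) = 23·64/(10 + 0.13·64) = 1472/(458/25) = 18400/229 ≈ 80.349
Retention S: 1000/CN − 10 with CN=80.349 → S = 225/92 ≈ 2.446 in
Initial abstraction Ia = S/5 = (225/92)/5 = 45/92 ≈ 0.489 in

S = 225/92 in ≈ 2.446 in; Ia = 45/92 in ≈ 0.489 in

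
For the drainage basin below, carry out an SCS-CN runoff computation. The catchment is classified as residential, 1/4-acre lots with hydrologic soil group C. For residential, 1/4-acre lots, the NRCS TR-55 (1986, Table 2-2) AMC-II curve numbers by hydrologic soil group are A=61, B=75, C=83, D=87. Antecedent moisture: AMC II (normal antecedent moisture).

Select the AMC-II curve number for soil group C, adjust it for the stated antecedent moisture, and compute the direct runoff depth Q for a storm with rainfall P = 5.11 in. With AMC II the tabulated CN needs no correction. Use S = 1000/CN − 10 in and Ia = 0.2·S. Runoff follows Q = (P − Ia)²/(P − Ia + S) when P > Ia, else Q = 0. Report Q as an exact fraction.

Q = 1522014169/464907900 in ≈ 3.274 in

NRCS table: residential, 1/4-acre lots, soil group C → CN(II) = 83
CN(II) = 83; AMC II needs no correction.
Max retention: S = 1000/83 − 10 = 170/83 in (≈ 2.048 in)
Initial abstraction Ia = S/5 = (170/83)/5 = 34/83 ≈ 0.410 in
P − Ia = 5.110 − 0.410 = 39013/8300 ≈ 4.700 in (> 0, runoff occurs)
Runoff Q = (P−Ia)²/(P−Ia+S) = (4.700)²/(4.700+2.048) = 1522014169/464907900 ≈ 3.274 in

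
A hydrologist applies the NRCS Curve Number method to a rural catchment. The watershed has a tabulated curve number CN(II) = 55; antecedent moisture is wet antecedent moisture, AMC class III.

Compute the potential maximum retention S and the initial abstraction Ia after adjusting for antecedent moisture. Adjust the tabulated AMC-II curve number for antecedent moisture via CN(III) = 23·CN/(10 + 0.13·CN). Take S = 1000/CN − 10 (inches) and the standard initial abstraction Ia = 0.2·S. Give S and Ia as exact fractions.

CN(III) from CN(II)=55: (23·55)/(10 + 0.13·55) = 25300/343 ≈ 73.761
S = 1000/(25300/343) − 10 = 900/253 in ≈ 3.557 in
Ia = 0.2·(900/253) = 180/253 in ≈ 0.711 in

S = 900/253 in ≈ 3.557 in; Ia = 180/253 in ≈ 0.711 in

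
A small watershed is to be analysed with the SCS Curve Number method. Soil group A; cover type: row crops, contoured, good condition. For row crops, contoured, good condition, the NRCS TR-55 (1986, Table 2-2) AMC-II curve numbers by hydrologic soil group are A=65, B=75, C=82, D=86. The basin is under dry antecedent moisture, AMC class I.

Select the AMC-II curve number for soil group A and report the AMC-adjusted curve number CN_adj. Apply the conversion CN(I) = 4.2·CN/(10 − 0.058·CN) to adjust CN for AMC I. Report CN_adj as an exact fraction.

NRCS table: row crops, contoured, good condition, soil group A → CN(II) = 65
Adjust CN=65 to AMC I: 4.2·65/(10 − 0.058·65) → 273 ÷ (623/100) = 3900/89 ≈ 43.820

CN_adj = 3900/89 ≈ 43.820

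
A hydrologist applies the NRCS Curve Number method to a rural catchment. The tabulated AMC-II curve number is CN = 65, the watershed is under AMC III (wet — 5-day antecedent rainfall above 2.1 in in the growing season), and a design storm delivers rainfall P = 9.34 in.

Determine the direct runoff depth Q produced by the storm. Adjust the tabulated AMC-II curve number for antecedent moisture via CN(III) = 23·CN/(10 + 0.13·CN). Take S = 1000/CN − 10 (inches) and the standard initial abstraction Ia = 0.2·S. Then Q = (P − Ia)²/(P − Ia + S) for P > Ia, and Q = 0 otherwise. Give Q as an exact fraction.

Wet (AMC III): CN(III) = 23·65/(10 + 0.13·65) = 1495/(369/20) = 29900/369 ≈ 81.030
Max retention: S = 1000/(29900/369) − 10 = 700/299 in (≈ 2.341 in)
Ia = 0.2·(700/299) = 140/299 in ≈ 0.468 in
P − Ia = 9.340 − 0.468 = 132633/14950 ≈ 8.872 in (> 0, runoff occurs)
Q: (132633/14950)² ÷ (167633/14950) = 17591512689/2506113350 in (≈ 7.019 in)

Q = 17591512689/2506113350 in ≈ 7.019 in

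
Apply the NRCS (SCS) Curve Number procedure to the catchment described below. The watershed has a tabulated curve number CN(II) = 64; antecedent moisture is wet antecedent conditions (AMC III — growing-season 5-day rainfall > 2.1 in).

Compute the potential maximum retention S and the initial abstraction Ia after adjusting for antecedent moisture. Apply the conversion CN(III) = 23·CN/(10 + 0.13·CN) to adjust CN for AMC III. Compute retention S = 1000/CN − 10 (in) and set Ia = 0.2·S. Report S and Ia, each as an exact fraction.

S = 225/92 in ≈ 2.446 in; Ia = 45/92 in ≈ 0.489 in

CN(III) from CN(II)=64: (23·64)/(10 + 0.13·64) = 18400/229 ≈ 80.349
Retention S: 1000/CN − 10 with CN=80.349 → S = 225/92 ≈ 2.446 in
Ia = 0.2S: 0.2·2.446 = 0.489 in (exactly 45/92)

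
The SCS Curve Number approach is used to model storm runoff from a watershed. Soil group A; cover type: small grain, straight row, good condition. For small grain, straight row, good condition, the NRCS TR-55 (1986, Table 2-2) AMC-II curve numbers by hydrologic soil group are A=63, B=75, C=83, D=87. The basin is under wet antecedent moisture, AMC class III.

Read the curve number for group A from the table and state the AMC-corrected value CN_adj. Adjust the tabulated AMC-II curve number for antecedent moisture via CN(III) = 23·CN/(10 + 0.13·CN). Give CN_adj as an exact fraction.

NRCS table: small grain, straight row, good condition, soil group A → CN(II) = 63
Adjust CN=63 to AMC III: 23·63/(10 + 0.13·63) → 1449 ÷ (1819/100) = 144900/1819 ≈ 79.659

CN_adj = 144900/1819 ≈ 79.659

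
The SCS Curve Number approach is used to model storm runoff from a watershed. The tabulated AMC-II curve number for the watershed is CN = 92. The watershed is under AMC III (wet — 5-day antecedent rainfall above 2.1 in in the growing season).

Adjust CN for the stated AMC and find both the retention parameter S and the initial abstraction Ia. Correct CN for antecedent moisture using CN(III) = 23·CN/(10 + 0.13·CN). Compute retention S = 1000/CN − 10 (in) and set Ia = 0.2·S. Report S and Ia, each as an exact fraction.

S = 200/529 in ≈ 0.378 in; Ia = 40/529 in ≈ 0.076 in

Wet (AMC III): CN(III) = 23·92/(10 + 0.13·92) = 2116/(549/25) = 52900/549 ≈ 96.357
Retention S: 1000/CN − 10 with CN=96.357 → S = 200/529 ≈ 0.378 in
Ia = 0.2·(200/529) = 40/529 in ≈ 0.076 in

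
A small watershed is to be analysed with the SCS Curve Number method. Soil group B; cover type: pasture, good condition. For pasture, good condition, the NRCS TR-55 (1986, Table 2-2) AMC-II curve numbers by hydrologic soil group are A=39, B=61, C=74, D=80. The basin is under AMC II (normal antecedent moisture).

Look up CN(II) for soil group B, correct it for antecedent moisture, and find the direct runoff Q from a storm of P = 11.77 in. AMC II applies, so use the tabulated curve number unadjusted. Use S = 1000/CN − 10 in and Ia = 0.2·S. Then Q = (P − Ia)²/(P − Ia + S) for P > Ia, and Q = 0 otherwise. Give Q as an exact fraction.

NRCS table: pasture, good condition, soil group B → CN(II) = 61
AMC II — tabulated CN = 61 applies directly.
Max retention: S = 1000/61 − 10 = 390/61 in (≈ 6.393 in)
Ia = 0.2·(390/61) = 78/61 in ≈ 1.279 in
P − Ia = 11.770 − 1.279 = 63997/6100 ≈ 10.491 in (> 0, runoff occurs)
Q: (63997/6100)² ÷ (102997/6100) = 4095616009/628281700 in (≈ 6.519 in)

Q = 4095616009/628281700 in ≈ 6.519 in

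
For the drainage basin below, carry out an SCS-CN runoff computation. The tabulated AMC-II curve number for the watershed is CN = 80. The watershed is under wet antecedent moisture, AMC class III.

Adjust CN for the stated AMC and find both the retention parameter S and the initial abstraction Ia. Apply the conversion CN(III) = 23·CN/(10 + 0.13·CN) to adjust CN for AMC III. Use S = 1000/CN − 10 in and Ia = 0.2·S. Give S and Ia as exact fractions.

S = 25/23 in ≈ 1.087 in; Ia = 5/23 in ≈ 0.217 in

Adjust CN=80 to AMC III: 23·80/(10 + 0.13·80) → 1840 ÷ (102/5) = 4600/51 ≈ 90.196
Retention S: 1000/CN − 10 with CN=90.196 → S = 25/23 ≈ 1.087 in
Initial abstraction Ia = S/5 = (25/23)/5 = 5/23 ≈ 0.217 in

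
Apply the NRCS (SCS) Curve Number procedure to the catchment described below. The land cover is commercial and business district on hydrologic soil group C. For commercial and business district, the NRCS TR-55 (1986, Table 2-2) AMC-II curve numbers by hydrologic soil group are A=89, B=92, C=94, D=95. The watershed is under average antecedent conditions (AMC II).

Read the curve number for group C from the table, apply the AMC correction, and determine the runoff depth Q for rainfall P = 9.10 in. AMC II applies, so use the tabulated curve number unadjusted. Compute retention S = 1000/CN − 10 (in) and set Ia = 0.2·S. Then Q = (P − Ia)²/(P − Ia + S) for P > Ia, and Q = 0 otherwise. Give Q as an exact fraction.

Q = 17783089/2122990 in ≈ 8.376 in

NRCS table: commercial and business district, soil group C → CN(II) = 94
AMC II — tabulated CN = 94 applies directly.
Retention S: 1000/CN − 10 with CN=94.000 → S = 30/47 ≈ 0.638 in
Initial abstraction Ia = S/5 = (30/47)/5 = 6/47 ≈ 0.128 in
Excess rainfall: 9.100 − 0.128 = 8.972 in; P > Ia so Q > 0
Runoff Q = (P−Ia)²/(P−Ia+S) = (8.972)²/(8.972+0.638) = 17783089/2122990 ≈ 8.376 in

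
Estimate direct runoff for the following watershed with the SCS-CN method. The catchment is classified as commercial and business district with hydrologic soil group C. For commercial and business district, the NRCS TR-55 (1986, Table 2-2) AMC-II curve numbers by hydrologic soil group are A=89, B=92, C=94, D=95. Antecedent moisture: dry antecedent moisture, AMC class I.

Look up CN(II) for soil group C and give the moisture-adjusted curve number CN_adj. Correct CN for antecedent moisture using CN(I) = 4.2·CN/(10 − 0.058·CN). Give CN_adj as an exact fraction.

NRCS table: commercial and business district, soil group C → CN(II) = 94
CN(I) from CN(II)=94: (4.2·94)/(10 − 0.058·94) = 32900/379 ≈ 86.807

CN_adj = 32900/379 ≈ 86.807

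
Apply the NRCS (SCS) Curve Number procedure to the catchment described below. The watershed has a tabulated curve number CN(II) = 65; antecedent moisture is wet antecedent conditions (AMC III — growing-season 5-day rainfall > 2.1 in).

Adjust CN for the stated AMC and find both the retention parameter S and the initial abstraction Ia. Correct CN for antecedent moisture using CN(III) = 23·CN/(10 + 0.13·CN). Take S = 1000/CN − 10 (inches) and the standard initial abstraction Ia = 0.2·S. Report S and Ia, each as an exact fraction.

Wet (AMC III): CN(III) = 23·65/(10 + 0.13·65) = 1495/(369/20) = 29900/369 ≈ 81.030
Retention S: 1000/CN − 10 with CN=81.030 → S = 700/299 ≈ 2.341 in
Initial abstraction Ia = S/5 = (700/299)/5 = 140/299 ≈ 0.468 in

S = 700/299 in ≈ 2.341 in; Ia = 140/299 in ≈ 0.468 in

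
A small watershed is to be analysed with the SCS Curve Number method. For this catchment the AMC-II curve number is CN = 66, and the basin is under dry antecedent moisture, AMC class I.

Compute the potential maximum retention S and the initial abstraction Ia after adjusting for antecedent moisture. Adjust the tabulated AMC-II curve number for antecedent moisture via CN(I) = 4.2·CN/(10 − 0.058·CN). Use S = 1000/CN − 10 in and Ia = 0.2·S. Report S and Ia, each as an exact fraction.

S = 8500/693 in ≈ 12.266 in; Ia = 1700/693 in ≈ 2.453 in

CN(I) from CN(II)=66: (4.2·66)/(10 − 0.058·66) = 69300/1543 ≈ 44.913
S = 1000/(69300/1543) − 10 = 8500/693 in ≈ 12.266 in
Initial abstraction Ia = S/5 = (8500/693)/5 = 1700/693 ≈ 2.453 in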